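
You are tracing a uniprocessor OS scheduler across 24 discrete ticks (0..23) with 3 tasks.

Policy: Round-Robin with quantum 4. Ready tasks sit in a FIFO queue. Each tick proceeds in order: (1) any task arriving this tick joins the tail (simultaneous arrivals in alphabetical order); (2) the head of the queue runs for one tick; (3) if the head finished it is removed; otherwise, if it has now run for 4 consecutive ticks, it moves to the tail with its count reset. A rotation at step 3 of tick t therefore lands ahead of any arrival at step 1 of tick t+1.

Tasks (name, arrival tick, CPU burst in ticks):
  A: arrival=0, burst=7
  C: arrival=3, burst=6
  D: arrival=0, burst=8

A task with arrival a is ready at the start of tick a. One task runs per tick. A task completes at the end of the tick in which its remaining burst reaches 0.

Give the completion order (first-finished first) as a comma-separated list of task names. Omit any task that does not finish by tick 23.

completion order = A, D, C

t=0: queue=[A,D] q_used=0 → run A
t=1: queue=[A,D] q_used=1 → run A
t=2: queue=[A,D] q_used=2 → run A
t=3: queue=[A,D,C] q_used=3 → run A
t=4: queue=[D,C,A] q_used=0 → run D
t=5: queue=[D,C,A] q_used=1 → run D
t=6: queue=[D,C,A] q_used=2 → run D
t=7: queue=[D,C,A] q_used=3 → run D
t=8: queue=[C,A,D] q_used=0 → run C
t=9: queue=[C,A,D] q_used=1 → run C
t=10: queue=[C,A,D] q_used=2 → run C
t=11: queue=[C,A,D] q_used=3 → run C
t=12: queue=[A,D,C] q_used=0 → run A
t=13: queue=[A,D,C] q_used=1 → run A
t=14: queue=[A,D,C] q_used=2 → run A
t=15: queue=[D,C] q_used=0 → run D
t=16: queue=[D,C] q_used=1 → run D
t=17: queue=[D,C] q_used=2 → run D
t=18: queue=[D,C] q_used=3 → run D
t=19: queue=[C] q_used=0 → run C
t=20: queue=[C] q_used=1 → run C
t=21: (idle)
t=22: (idle)
t=23: (idle)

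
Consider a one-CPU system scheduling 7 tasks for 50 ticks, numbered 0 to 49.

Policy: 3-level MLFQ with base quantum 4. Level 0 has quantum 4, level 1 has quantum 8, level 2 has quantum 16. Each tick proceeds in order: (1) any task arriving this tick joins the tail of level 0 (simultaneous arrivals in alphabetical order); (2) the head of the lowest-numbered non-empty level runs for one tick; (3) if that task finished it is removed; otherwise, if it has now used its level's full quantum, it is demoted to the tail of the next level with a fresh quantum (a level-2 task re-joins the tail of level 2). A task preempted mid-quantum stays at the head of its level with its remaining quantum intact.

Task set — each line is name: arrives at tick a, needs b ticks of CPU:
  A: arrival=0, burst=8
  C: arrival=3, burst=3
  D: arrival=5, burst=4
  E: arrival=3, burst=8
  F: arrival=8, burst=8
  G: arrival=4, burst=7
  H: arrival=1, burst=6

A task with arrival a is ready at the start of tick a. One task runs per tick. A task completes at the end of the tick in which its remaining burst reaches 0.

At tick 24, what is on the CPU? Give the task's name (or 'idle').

running at tick 24 = F

t=0: L0/L1/L2 = A/-/- → run A
t=1: L0/L1/L2 = AH/-/- → run A
t=2: L0/L1/L2 = AH/-/- → run A
t=3: L0/L1/L2 = AHCE/-/- → run A
t=4: L0/L1/L2 = HCEG/A/- → run H
t=5: L0/L1/L2 = HCEGD/A/- → run H
t=6: L0/L1/L2 = HCEGD/A/- → run H
t=7: L0/L1/L2 = HCEGD/A/- → run H
t=8: L0/L1/L2 = CEGDF/AH/- → run C
t=9: L0/L1/L2 = CEGDF/AH/- → run C
t=10: L0/L1/L2 = CEGDF/AH/- → run C
t=11: L0/L1/L2 = EGDF/AH/- → run E
t=12: L0/L1/L2 = EGDF/AH/- → run E
t=13: L0/L1/L2 = EGDF/AH/- → run E
t=14: L0/L1/L2 = EGDF/AH/- → run E
t=15: L0/L1/L2 = GDF/AHE/- → run G
t=16: L0/L1/L2 = GDF/AHE/- → run G
t=17: L0/L1/L2 = GDF/AHE/- → run G
t=18: L0/L1/L2 = GDF/AHE/- → run G
t=19: L0/L1/L2 = DF/AHEG/- → run D
t=20: L0/L1/L2 = DF/AHEG/- → run D
t=21: L0/L1/L2 = DF/AHEG/- → run D
t=22: L0/L1/L2 = DF/AHEG/- → run D
t=23: L0/L1/L2 = F/AHEG/- → run F
t=24: L0/L1/L2 = F/AHEG/- → run F
t=25: L0/L1/L2 = F/AHEG/- → run F
t=26: L0/L1/L2 = F/AHEG/- → run F
t=27: L0/L1/L2 = -/AHEGF/- → run A
t=28: L0/L1/L2 = -/AHEGF/- → run A
t=29: L0/L1/L2 = -/AHEGF/- → run A
t=30: L0/L1/L2 = -/AHEGF/- → run A
t=31: L0/L1/L2 = -/HEGF/- → run H
t=32: L0/L1/L2 = -/HEGF/- → run H
t=33: L0/L1/L2 = -/EGF/- → run E
t=34: L0/L1/L2 = -/EGF/- → run E
t=35: L0/L1/L2 = -/EGF/- → run E
t=36: L0/L1/L2 = -/EGF/- → run E
t=37: L0/L1/L2 = -/GF/- → run G
t=38: L0/L1/L2 = -/GF/- → run G
t=39: L0/L1/L2 = -/GF/- → run G
t=40: L0/L1/L2 = -/F/- → run F
t=41: L0/L1/L2 = -/F/- → run F
t=42: L0/L1/L2 = -/F/- → run F
t=43: L0/L1/L2 = -/F/- → run F
t=44: (idle)
t=45: (idle)
t=46: (idle)
t=47: (idle)
t=48: (idle)
t=49: (idle)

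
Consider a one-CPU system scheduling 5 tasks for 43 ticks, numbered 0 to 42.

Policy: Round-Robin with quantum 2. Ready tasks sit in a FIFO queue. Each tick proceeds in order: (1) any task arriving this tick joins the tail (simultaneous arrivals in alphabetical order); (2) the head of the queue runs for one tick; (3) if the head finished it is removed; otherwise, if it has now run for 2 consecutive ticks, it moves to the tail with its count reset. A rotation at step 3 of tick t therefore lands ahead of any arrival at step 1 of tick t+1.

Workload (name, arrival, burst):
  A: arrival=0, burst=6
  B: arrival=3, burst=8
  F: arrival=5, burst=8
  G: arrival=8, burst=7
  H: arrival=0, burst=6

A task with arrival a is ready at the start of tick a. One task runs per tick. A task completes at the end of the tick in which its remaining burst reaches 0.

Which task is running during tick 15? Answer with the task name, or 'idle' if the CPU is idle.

t=0: queue=[A,H] q_used=0 → run A
t=1: queue=[A,H] q_used=1 → run A
t=2: queue=[H,A] q_used=0 → run H
t=3: queue=[H,A,B] q_used=1 → run H
t=4: queue=[A,B,H] q_used=0 → run A
t=5: queue=[A,B,H,F] q_used=1 → run A
t=6: queue=[B,H,F,A] q_used=0 → run B
t=7: queue=[B,H,F,A] q_used=1 → run B
t=8: queue=[H,F,A,B,G] q_used=0 → run H
t=9: queue=[H,F,A,B,G] q_used=1 → run H
t=10: queue=[F,A,B,G,H] q_used=0 → run F
t=11: queue=[F,A,B,G,H] q_used=1 → run F
t=12: queue=[A,B,G,H,F] q_used=0 → run A
t=13: queue=[A,B,G,H,F] q_used=1 → run A
t=14: queue=[B,G,H,F] q_used=0 → run B
t=15: queue=[B,G,H,F] q_used=1 → run B
t=16: queue=[G,H,F,B] q_used=0 → run G
t=17: queue=[G,H,F,B] q_used=1 → run G
t=18: queue=[H,F,B,G] q_used=0 → run H
t=19: queue=[H,F,B,G] q_used=1 → run H
t=20: queue=[F,B,G] q_used=0 → run F
t=21: queue=[F,B,G] q_used=1 → run F
t=22: queue=[B,G,F] q_used=0 → run B
t=23: queue=[B,G,F] q_used=1 → run B
t=24: queue=[G,F,B] q_used=0 → run G
t=25: queue=[G,F,B] q_used=1 → run G
t=26: queue=[F,B,G] q_used=0 → run F
t=27: queue=[F,B,G] q_used=1 → run F
t=28: queue=[B,G,F] q_used=0 → run B
t=29: queue=[B,G,F] q_used=1 → run B
t=30: queue=[G,F] q_used=0 → run G
t=31: queue=[G,F] q_used=1 → run G
t=32: queue=[F,G] q_used=0 → run F
t=33: queue=[F,G] q_used=1 → run F
t=34: queue=[G] q_used=0 → run G
t=35: (idle)
t=36: (idle)
t=37: (idle)
t=38: (idle)
t=39: (idle)
t=40: (idle)
t=41: (idle)
t=42: (idle)

running at tick 15 = B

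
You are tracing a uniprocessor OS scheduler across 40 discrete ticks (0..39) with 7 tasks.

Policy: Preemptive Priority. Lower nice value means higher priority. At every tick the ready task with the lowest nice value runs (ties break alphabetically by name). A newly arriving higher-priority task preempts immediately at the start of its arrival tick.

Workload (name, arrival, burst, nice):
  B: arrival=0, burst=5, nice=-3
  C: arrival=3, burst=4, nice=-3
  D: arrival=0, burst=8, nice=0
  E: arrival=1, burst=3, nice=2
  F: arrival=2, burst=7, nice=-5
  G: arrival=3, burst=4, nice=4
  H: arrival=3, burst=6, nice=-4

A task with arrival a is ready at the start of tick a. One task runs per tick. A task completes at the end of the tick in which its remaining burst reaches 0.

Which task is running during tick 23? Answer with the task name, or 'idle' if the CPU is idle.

t=0: ready={B,D} → run B
t=1: ready={B,D,E} → run B
t=2: ready={B,D,E,F} → run F
t=3: ready={B,C,D,E,F,G,H} → run F
t=4: ready={B,C,D,E,F,G,H} → run F
t=5: ready={B,C,D,E,F,G,H} → run F
t=6: ready={B,C,D,E,F,G,H} → run F
t=7: ready={B,C,D,E,F,G,H} → run F
t=8: ready={B,C,D,E,F,G,H} → run F
t=9: ready={B,C,D,E,G,H} → run H
t=10: ready={B,C,D,E,G,H} → run H
t=11: ready={B,C,D,E,G,H} → run H
t=12: ready={B,C,D,E,G,H} → run H
t=13: ready={B,C,D,E,G,H} → run H
t=14: ready={B,C,D,E,G,H} → run H
t=15: ready={B,C,D,E,G} → run B
t=16: ready={B,C,D,E,G} → run B
t=17: ready={B,C,D,E,G} → run B
t=18: ready={C,D,E,G} → run C
t=19: ready={C,D,E,G} → run C
t=20: ready={C,D,E,G} → run C
t=21: ready={C,D,E,G} → run C
t=22: ready={D,E,G} → run D
t=23: ready={D,E,G} → run D
t=24: ready={D,E,G} → run D
t=25: ready={D,E,G} → run D
t=26: ready={D,E,G} → run D
t=27: ready={D,E,G} → run D
t=28: ready={D,E,G} → run D
t=29: ready={D,E,G} → run D
t=30: ready={E,G} → run E
t=31: ready={E,G} → run E
t=32: ready={E,G} → run E
t=33: ready={G} → run G
t=34: ready={G} → run G
t=35: ready={G} → run G
t=36: ready={G} → run G
t=37: (idle)
t=38: (idle)
t=39: (idle)

running at tick 23 = D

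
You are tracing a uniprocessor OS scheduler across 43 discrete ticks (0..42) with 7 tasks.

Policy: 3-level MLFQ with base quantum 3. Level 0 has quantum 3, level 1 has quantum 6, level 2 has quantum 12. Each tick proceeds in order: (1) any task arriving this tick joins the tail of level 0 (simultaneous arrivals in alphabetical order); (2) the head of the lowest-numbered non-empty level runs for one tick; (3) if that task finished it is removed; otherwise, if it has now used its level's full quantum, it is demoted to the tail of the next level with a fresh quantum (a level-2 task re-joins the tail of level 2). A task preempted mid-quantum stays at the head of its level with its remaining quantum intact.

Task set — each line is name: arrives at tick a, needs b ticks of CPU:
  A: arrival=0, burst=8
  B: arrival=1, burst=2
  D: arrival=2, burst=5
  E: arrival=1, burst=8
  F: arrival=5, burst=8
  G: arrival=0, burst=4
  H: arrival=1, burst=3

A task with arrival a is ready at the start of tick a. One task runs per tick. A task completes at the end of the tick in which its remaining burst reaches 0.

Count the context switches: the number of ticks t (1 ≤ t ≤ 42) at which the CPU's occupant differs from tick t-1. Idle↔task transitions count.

t=0: L0/L1/L2 = AG/-/- → run A
t=1: L0/L1/L2 = AGBEH/-/- → run A
t=2: L0/L1/L2 = AGBEHD/-/- → run A
t=3: L0/L1/L2 = GBEHD/A/- → run G
t=4: L0/L1/L2 = GBEHD/A/- → run G
t=5: L0/L1/L2 = GBEHDF/A/- → run G
t=6: L0/L1/L2 = BEHDF/AG/- → run B
t=7: L0/L1/L2 = BEHDF/AG/- → run B
t=8: L0/L1/L2 = EHDF/AG/- → run E
t=9: L0/L1/L2 = EHDF/AG/- → run E
t=10: L0/L1/L2 = EHDF/AG/- → run E
t=11: L0/L1/L2 = HDF/AGE/- → run H
t=12: L0/L1/L2 = HDF/AGE/- → run H
t=13: L0/L1/L2 = HDF/AGE/- → run H
t=14: L0/L1/L2 = DF/AGE/- → run D
t=15: L0/L1/L2 = DF/AGE/- → run D
t=16: L0/L1/L2 = DF/AGE/- → run D
t=17: L0/L1/L2 = F/AGED/- → run F
t=18: L0/L1/L2 = F/AGED/- → run F
t=19: L0/L1/L2 = F/AGED/- → run F
t=20: L0/L1/L2 = -/AGEDF/- → run A
t=21: L0/L1/L2 = -/AGEDF/- → run A
t=22: L0/L1/L2 = -/AGEDF/- → run A
t=23: L0/L1/L2 = -/AGEDF/- → run A
t=24: L0/L1/L2 = -/AGEDF/- → run A
t=25: L0/L1/L2 = -/GEDF/- → run G
t=26: L0/L1/L2 = -/EDF/- → run E
t=27: L0/L1/L2 = -/EDF/- → run E
t=28: L0/L1/L2 = -/EDF/- → run E
t=29: L0/L1/L2 = -/EDF/- → run E
t=30: L0/L1/L2 = -/EDF/- → run E
t=31: L0/L1/L2 = -/DF/- → run D
t=32: L0/L1/L2 = -/DF/- → run D
t=33: L0/L1/L2 = -/F/- → run F
t=34: L0/L1/L2 = -/F/- → run F
t=35: L0/L1/L2 = -/F/- → run F
t=36: L0/L1/L2 = -/F/- → run F
t=37: L0/L1/L2 = -/F/- → run F
t=38: (idle)
t=39: (idle)
t=40: (idle)
t=41: (idle)
t=42: (idle)

context switches = 12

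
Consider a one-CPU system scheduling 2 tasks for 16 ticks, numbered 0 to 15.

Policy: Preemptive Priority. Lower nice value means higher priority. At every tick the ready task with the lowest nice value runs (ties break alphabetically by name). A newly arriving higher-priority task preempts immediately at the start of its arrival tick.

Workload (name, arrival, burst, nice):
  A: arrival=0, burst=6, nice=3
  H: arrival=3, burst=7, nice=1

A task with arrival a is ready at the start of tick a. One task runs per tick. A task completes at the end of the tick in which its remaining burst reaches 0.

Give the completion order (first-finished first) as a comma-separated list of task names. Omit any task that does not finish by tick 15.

completion order = H, A

t=0: ready={A} → run A
t=1: ready={A} → run A
t=2: ready={A} → run A
t=3: ready={A,H} → run H
t=4: ready={A,H} → run H
t=5: ready={A,H} → run H
t=6: ready={A,H} → run H
t=7: ready={A,H} → run H
t=8: ready={A,H} → run H
t=9: ready={A,H} → run H
t=10: ready={A} → run A
t=11: ready={A} → run A
t=12: ready={A} → run A
t=13: (idle)
t=14: (idle)
t=15: (idle)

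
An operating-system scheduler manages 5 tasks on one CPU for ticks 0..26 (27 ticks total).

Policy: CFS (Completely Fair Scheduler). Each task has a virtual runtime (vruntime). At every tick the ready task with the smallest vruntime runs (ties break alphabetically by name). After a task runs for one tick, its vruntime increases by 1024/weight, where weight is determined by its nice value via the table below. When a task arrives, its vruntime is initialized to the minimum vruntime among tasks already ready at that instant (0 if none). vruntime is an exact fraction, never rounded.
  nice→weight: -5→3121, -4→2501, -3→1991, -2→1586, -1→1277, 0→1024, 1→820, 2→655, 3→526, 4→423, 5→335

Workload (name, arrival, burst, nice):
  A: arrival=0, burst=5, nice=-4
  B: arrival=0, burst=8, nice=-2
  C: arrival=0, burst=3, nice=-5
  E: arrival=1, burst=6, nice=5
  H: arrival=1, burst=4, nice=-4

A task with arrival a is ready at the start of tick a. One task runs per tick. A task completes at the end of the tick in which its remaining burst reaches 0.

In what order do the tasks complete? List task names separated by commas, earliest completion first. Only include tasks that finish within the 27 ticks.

t=0: vr[A=0 B=0 C=0] → run A
t=1: vr[A=1024/2501 B=0 C=0 E=0 H=0] → run B
t=2: vr[A=1024/2501 B=512/793 C=0 E=0 H=0] → run C
t=3: vr[A=1024/2501 B=512/793 C=1024/3121 E=0 H=0] → run E
t=4: vr[A=1024/2501 B=512/793 C=1024/3121 E=1024/335 H=0] → run H
t=5: vr[A=1024/2501 B=512/793 C=1024/3121 E=1024/335 H=1024/2501] → run C
t=6: vr[A=1024/2501 B=512/793 C=2048/3121 E=1024/335 H=1024/2501] → run A
t=7: vr[A=2048/2501 B=512/793 C=2048/3121 E=1024/335 H=1024/2501] → run H
t=8: vr[A=2048/2501 B=512/793 C=2048/3121 E=1024/335 H=2048/2501] → run B
t=9: vr[A=2048/2501 B=1024/793 C=2048/3121 E=1024/335 H=2048/2501] → run C
t=10: vr[A=2048/2501 B=1024/793 E=1024/335 H=2048/2501] → run A
t=11: vr[A=3072/2501 B=1024/793 E=1024/335 H=2048/2501] → run H
t=12: vr[A=3072/2501 B=1024/793 E=1024/335 H=3072/2501] → run A
t=13: vr[A=4096/2501 B=1024/793 E=1024/335 H=3072/2501] → run H
t=14: vr[A=4096/2501 B=1024/793 E=1024/335] → run B
t=15: vr[A=4096/2501 B=1536/793 E=1024/335] → run A
t=16: vr[B=1536/793 E=1024/335] → run B
t=17: vr[B=2048/793 E=1024/335] → run B
t=18: vr[B=2560/793 E=1024/335] → run E
t=19: vr[B=2560/793 E=2048/335] → run B
t=20: vr[B=3072/793 E=2048/335] → run B
t=21: vr[B=3584/793 E=2048/335] → run B
t=22: vr[E=2048/335] → run E
t=23: vr[E=3072/335] → run E
t=24: vr[E=4096/335] → run E
t=25: vr[E=1024/67] → run E
t=26: (idle)

completion order = C, H, A, B, E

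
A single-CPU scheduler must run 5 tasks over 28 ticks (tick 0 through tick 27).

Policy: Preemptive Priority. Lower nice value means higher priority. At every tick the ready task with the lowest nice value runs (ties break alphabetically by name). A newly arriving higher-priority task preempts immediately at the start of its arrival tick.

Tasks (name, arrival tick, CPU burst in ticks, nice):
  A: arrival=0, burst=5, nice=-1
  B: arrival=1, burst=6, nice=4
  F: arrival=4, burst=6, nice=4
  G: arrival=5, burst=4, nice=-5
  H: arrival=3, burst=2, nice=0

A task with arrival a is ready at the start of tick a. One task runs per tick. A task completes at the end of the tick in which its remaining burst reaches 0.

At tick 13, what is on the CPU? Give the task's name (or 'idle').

t=0: ready={A} → run A
t=1: ready={A,B} → run A
t=2: ready={A,B} → run A
t=3: ready={A,B,H} → run A
t=4: ready={A,B,F,H} → run A
t=5: ready={B,F,G,H} → run G
t=6: ready={B,F,G,H} → run G
t=7: ready={B,F,G,H} → run G
t=8: ready={B,F,G,H} → run G
t=9: ready={B,F,H} → run H
t=10: ready={B,F,H} → run H
t=11: ready={B,F} → run B
t=12: ready={B,F} → run B
t=13: ready={B,F} → run B
t=14: ready={B,F} → run B
t=15: ready={B,F} → run B
t=16: ready={B,F} → run B
t=17: ready={F} → run F
t=18: ready={F} → run F
t=19: ready={F} → run F
t=20: ready={F} → run F
t=21: ready={F} → run F
t=22: ready={F} → run F
t=23: (idle)
t=24: (idle)
t=25: (idle)
t=26: (idle)
t=27: (idle)

running at tick 13 = B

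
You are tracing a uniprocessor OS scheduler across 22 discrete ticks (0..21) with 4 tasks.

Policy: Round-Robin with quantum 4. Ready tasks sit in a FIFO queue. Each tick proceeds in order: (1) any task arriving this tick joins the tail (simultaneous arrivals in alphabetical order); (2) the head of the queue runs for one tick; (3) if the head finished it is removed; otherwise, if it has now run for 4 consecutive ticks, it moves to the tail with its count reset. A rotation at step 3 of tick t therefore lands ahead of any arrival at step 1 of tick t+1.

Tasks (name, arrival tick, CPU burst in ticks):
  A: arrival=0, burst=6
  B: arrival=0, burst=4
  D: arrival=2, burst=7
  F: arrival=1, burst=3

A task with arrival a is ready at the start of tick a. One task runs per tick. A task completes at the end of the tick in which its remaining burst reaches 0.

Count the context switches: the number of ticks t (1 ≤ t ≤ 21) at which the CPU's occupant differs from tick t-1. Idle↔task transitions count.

t=0: queue=[A,B] q_used=0 → run A
t=1: queue=[A,B,F] q_used=1 → run A
t=2: queue=[A,B,F,D] q_used=2 → run A
t=3: queue=[A,B,F,D] q_used=3 → run A
t=4: queue=[B,F,D,A] q_used=0 → run B
t=5: queue=[B,F,D,A] q_used=1 → run B
t=6: queue=[B,F,D,A] q_used=2 → run B
t=7: queue=[B,F,D,A] q_used=3 → run B
t=8: queue=[F,D,A] q_used=0 → run F
t=9: queue=[F,D,A] q_used=1 → run F
t=10: queue=[F,D,A] q_used=2 → run F
t=11: queue=[D,A] q_used=0 → run D
t=12: queue=[D,A] q_used=1 → run D
t=13: queue=[D,A] q_used=2 → run D
t=14: queue=[D,A] q_used=3 → run D
t=15: queue=[A,D] q_used=0 → run A
t=16: queue=[A,D] q_used=1 → run A
t=17: queue=[D] q_used=0 → run D
t=18: queue=[D] q_used=1 → run D
t=19: queue=[D] q_used=2 → run D
t=20: (idle)
t=21: (idle)

context switches = 6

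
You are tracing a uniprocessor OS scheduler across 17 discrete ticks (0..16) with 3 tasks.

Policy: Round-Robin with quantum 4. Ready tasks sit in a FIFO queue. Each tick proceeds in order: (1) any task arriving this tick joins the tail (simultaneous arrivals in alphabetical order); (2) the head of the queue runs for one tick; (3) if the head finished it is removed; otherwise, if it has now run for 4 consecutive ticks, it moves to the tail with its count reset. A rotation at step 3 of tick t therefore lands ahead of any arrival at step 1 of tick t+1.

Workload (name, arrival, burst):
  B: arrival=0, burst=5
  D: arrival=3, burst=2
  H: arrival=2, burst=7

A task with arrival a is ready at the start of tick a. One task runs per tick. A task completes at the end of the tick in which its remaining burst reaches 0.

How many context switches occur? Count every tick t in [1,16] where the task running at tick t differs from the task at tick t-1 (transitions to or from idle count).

t=0: queue=[B] q_used=0 → run B
t=1: queue=[B] q_used=1 → run B
t=2: queue=[B,H] q_used=2 → run B
t=3: queue=[B,H,D] q_used=3 → run B
t=4: queue=[H,D,B] q_used=0 → run H
t=5: queue=[H,D,B] q_used=1 → run H
t=6: queue=[H,D,B] q_used=2 → run H
t=7: queue=[H,D,B] q_used=3 → run H
t=8: queue=[D,B,H] q_used=0 → run D
t=9: queue=[D,B,H] q_used=1 → run D
t=10: queue=[B,H] q_used=0 → run B
t=11: queue=[H] q_used=0 → run H
t=12: queue=[H] q_used=1 → run H
t=13: queue=[H] q_used=2 → run H
t=14: (idle)
t=15: (idle)
t=16: (idle)

context switches = 5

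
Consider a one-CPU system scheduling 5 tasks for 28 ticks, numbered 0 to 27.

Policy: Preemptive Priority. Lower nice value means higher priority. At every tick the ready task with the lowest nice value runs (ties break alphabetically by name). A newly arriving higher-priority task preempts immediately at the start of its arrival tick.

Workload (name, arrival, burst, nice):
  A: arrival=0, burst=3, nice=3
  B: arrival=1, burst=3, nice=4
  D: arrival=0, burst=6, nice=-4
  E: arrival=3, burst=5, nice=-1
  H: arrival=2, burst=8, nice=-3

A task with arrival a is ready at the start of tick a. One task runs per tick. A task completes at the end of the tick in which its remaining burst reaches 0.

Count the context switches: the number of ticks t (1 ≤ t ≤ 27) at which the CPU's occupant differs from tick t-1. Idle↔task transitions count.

context switches = 5

t=0: ready={A,D} → run D
t=1: ready={A,B,D} → run D
t=2: ready={A,B,D,H} → run D
t=3: ready={A,B,D,E,H} → run D
t=4: ready={A,B,D,E,H} → run D
t=5: ready={A,B,D,E,H} → run D
t=6: ready={A,B,E,H} → run H
t=7: ready={A,B,E,H} → run H
t=8: ready={A,B,E,H} → run H
t=9: ready={A,B,E,H} → run H
t=10: ready={A,B,E,H} → run H
t=11: ready={A,B,E,H} → run H
t=12: ready={A,B,E,H} → run H
t=13: ready={A,B,E,H} → run H
t=14: ready={A,B,E} → run E
t=15: ready={A,B,E} → run E
t=16: ready={A,B,E} → run E
t=17: ready={A,B,E} → run E
t=18: ready={A,B,E} → run E
t=19: ready={A,B} → run A
t=20: ready={A,B} → run A
t=21: ready={A,B} → run A
t=22: ready={B} → run B
t=23: ready={B} → run B
t=24: ready={B} → run B
t=25: (idle)
t=26: (idle)
t=27: (idle)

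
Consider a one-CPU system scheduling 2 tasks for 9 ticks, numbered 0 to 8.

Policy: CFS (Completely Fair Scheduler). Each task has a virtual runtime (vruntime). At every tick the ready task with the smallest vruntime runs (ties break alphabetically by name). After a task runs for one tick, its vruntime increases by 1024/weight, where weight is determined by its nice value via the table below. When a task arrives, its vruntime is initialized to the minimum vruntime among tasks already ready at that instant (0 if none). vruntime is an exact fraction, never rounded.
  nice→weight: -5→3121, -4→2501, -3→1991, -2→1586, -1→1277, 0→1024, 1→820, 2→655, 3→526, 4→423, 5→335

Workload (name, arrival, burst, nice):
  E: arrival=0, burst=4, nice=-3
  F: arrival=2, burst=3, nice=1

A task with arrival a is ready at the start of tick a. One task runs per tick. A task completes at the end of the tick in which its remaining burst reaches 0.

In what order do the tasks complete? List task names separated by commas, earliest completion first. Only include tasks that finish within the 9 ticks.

completion order = E, F

t=0: vr[E=0] → run E
t=1: vr[E=1024/1991] → run E
t=2: vr[E=2048/1991 F=2048/1991] → run E
t=3: vr[E=3072/1991 F=2048/1991] → run F
t=4: vr[E=3072/1991 F=929536/408155] → run E
t=5: vr[F=929536/408155] → run F
t=6: vr[F=1439232/408155] → run F
t=7: (idle)
t=8: (idle)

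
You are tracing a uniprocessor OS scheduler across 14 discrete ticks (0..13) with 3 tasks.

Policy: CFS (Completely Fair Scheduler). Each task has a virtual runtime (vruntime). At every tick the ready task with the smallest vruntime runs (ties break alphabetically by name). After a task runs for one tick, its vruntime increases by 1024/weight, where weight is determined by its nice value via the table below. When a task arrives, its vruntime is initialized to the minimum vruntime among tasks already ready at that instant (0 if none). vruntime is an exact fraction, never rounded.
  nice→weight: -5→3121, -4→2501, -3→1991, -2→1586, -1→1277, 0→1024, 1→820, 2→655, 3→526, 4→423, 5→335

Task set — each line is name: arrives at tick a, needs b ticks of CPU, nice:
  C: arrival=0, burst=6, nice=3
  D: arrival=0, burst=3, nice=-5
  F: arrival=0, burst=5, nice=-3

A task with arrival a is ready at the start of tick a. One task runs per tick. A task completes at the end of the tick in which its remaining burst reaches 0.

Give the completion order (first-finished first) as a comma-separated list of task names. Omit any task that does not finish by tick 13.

t=0: vr[C=0 D=0 F=0] → run C
t=1: vr[C=512/263 D=0 F=0] → run D
t=2: vr[C=512/263 D=1024/3121 F=0] → run F
t=3: vr[C=512/263 D=1024/3121 F=1024/1991] → run D
t=4: vr[C=512/263 D=2048/3121 F=1024/1991] → run F
t=5: vr[C=512/263 D=2048/3121 F=2048/1991] → run D
t=6: vr[C=512/263 F=2048/1991] → run F
t=7: vr[C=512/263 F=3072/1991] → run F
t=8: vr[C=512/263 F=4096/1991] → run C
t=9: vr[C=1024/263 F=4096/1991] → run F
t=10: vr[C=1024/263] → run C
t=11: vr[C=1536/263] → run C
t=12: vr[C=2048/263] → run C
t=13: vr[C=2560/263] → run C

completion order = D, F, C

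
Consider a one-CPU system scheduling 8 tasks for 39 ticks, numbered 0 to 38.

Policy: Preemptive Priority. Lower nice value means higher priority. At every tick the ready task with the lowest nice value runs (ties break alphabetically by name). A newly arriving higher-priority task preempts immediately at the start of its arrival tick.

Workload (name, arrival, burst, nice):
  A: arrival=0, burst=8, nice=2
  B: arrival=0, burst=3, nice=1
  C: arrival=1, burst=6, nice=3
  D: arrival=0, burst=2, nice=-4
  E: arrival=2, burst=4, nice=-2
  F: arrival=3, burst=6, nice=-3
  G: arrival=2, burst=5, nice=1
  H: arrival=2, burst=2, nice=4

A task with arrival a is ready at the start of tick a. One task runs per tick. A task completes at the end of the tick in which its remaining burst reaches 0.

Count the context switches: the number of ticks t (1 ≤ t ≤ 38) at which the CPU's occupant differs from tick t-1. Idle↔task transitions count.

context switches = 9

t=0: ready={A,B,D} → run D
t=1: ready={A,B,C,D} → run D
t=2: ready={A,B,C,E,G,H} → run E
t=3: ready={A,B,C,E,F,G,H} → run F
t=4: ready={A,B,C,E,F,G,H} → run F
t=5: ready={A,B,C,E,F,G,H} → run F
t=6: ready={A,B,C,E,F,G,H} → run F
t=7: ready={A,B,C,E,F,G,H} → run F
t=8: ready={A,B,C,E,F,G,H} → run F
t=9: ready={A,B,C,E,G,H} → run E
t=10: ready={A,B,C,E,G,H} → run E
t=11: ready={A,B,C,E,G,H} → run E
t=12: ready={A,B,C,G,H} → run B
t=13: ready={A,B,C,G,H} → run B
t=14: ready={A,B,C,G,H} → run B
t=15: ready={A,C,G,H} → run G
t=16: ready={A,C,G,H} → run G
t=17: ready={A,C,G,H} → run G
t=18: ready={A,C,G,H} → run G
t=19: ready={A,C,G,H} → run G
t=20: ready={A,C,H} → run A
t=21: ready={A,C,H} → run A
t=22: ready={A,C,H} → run A
t=23: ready={A,C,H} → run A
t=24: ready={A,C,H} → run A
t=25: ready={A,C,H} → run A
t=26: ready={A,C,H} → run A
t=27: ready={A,C,H} → run A
t=28: ready={C,H} → run C
t=29: ready={C,H} → run C
t=30: ready={C,H} → run C
t=31: ready={C,H} → run C
t=32: ready={C,H} → run C
t=33: ready={C,H} → run C
t=34: ready={H} → run H
t=35: ready={H} → run H
t=36: (idle)
t=37: (idle)
t=38: (idle)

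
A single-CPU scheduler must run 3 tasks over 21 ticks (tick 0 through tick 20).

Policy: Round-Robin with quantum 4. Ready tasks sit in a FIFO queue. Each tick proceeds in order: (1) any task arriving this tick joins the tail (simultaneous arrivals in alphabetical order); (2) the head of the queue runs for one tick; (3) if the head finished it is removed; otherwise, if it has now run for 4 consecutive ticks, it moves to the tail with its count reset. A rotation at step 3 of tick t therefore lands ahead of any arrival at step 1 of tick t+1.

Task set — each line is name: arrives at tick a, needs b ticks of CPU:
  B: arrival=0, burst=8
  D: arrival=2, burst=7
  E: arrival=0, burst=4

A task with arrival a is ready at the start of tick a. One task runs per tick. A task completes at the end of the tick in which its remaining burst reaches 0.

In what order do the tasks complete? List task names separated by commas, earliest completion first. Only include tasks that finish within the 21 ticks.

t=0: queue=[B,E] q_used=0 → run B
t=1: queue=[B,E] q_used=1 → run B
t=2: queue=[B,E,D] q_used=2 → run B
t=3: queue=[B,E,D] q_used=3 → run B
t=4: queue=[E,D,B] q_used=0 → run E
t=5: queue=[E,D,B] q_used=1 → run E
t=6: queue=[E,D,B] q_used=2 → run E
t=7: queue=[E,D,B] q_used=3 → run E
t=8: queue=[D,B] q_used=0 → run D
t=9: queue=[D,B] q_used=1 → run D
t=10: queue=[D,B] q_used=2 → run D
t=11: queue=[D,B] q_used=3 → run D
t=12: queue=[B,D] q_used=0 → run B
t=13: queue=[B,D] q_used=1 → run B
t=14: queue=[B,D] q_used=2 → run B
t=15: queue=[B,D] q_used=3 → run B
t=16: queue=[D] q_used=0 → run D
t=17: queue=[D] q_used=1 → run D
t=18: queue=[D] q_used=2 → run D
t=19: (idle)
t=20: (idle)

completion order = E, B, D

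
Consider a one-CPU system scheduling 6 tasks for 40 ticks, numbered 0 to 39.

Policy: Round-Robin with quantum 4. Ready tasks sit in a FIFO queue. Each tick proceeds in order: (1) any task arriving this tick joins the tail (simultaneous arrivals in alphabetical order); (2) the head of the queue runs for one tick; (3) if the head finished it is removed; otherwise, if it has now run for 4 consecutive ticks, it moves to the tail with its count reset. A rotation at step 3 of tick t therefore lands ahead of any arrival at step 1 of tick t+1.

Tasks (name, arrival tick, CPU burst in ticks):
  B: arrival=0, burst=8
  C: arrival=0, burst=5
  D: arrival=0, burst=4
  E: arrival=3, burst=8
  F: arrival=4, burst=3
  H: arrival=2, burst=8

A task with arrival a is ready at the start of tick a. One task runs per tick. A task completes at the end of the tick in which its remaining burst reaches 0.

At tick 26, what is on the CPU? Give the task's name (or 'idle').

t=0: queue=[B,C,D] q_used=0 → run B
t=1: queue=[B,C,D] q_used=1 → run B
t=2: queue=[B,C,D,H] q_used=2 → run B
t=3: queue=[B,C,D,H,E] q_used=3 → run B
t=4: queue=[C,D,H,E,B,F] q_used=0 → run C
t=5: queue=[C,D,H,E,B,F] q_used=1 → run C
t=6: queue=[C,D,H,E,B,F] q_used=2 → run C
t=7: queue=[C,D,H,E,B,F] q_used=3 → run C
t=8: queue=[D,H,E,B,F,C] q_used=0 → run D
t=9: queue=[D,H,E,B,F,C] q_used=1 → run D
t=10: queue=[D,H,E,B,F,C] q_used=2 → run D
t=11: queue=[D,H,E,B,F,C] q_used=3 → run D
t=12: queue=[H,E,B,F,C] q_used=0 → run H
t=13: queue=[H,E,B,F,C] q_used=1 → run H
t=14: queue=[H,E,B,F,C] q_used=2 → run H
t=15: queue=[H,E,B,F,C] q_used=3 → run H
t=16: queue=[E,B,F,C,H] q_used=0 → run E
t=17: queue=[E,B,F,C,H] q_used=1 → run E
t=18: queue=[E,B,F,C,H] q_used=2 → run E
t=19: queue=[E,B,F,C,H] q_used=3 → run E
t=20: queue=[B,F,C,H,E] q_used=0 → run B
t=21: queue=[B,F,C,H,E] q_used=1 → run B
t=22: queue=[B,F,C,H,E] q_used=2 → run B
t=23: queue=[B,F,C,H,E] q_used=3 → run B
t=24: queue=[F,C,H,E] q_used=0 → run F
t=25: queue=[F,C,H,E] q_used=1 → run F
t=26: queue=[F,C,H,E] q_used=2 → run F
t=27: queue=[C,H,E] q_used=0 → run C
t=28: queue=[H,E] q_used=0 → run H
t=29: queue=[H,E] q_used=1 → run H
t=30: queue=[H,E] q_used=2 → run H
t=31: queue=[H,E] q_used=3 → run H
t=32: queue=[E] q_used=0 → run E
t=33: queue=[E] q_used=1 → run E
t=34: queue=[E] q_used=2 → run E
t=35: queue=[E] q_used=3 → run E
t=36: (idle)
t=37: (idle)
t=38: (idle)
t=39: (idle)

running at tick 26 = F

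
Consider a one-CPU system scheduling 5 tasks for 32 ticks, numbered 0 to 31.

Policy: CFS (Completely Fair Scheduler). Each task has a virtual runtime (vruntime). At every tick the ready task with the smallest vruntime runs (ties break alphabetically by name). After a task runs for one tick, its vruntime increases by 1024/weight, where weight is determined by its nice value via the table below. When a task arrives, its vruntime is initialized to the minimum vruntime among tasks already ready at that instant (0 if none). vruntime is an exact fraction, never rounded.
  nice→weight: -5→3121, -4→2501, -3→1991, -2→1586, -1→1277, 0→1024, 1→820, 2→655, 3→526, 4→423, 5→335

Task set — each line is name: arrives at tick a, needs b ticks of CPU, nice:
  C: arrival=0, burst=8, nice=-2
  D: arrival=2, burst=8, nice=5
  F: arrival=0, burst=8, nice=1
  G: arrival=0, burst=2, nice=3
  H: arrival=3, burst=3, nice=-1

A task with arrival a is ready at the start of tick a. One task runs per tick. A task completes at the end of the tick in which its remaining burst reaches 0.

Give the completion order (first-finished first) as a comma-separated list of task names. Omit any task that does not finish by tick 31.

t=0: vr[C=0 F=0 G=0] → run C
t=1: vr[C=512/793 F=0 G=0] → run F
t=2: vr[C=512/793 D=0 F=256/205 G=0] → run D
t=3: vr[C=512/793 D=1024/335 F=256/205 G=0 H=0] → run G
t=4: vr[C=512/793 D=1024/335 F=256/205 G=512/263 H=0] → run H
t=5: vr[C=512/793 D=1024/335 F=256/205 G=512/263 H=1024/1277] → run C
t=6: vr[C=1024/793 D=1024/335 F=256/205 G=512/263 H=1024/1277] → run H
t=7: vr[C=1024/793 D=1024/335 F=256/205 G=512/263 H=2048/1277] → run F
t=8: vr[C=1024/793 D=1024/335 F=512/205 G=512/263 H=2048/1277] → run C
t=9: vr[C=1536/793 D=1024/335 F=512/205 G=512/263 H=2048/1277] → run H
t=10: vr[C=1536/793 D=1024/335 F=512/205 G=512/263] → run C
t=11: vr[C=2048/793 D=1024/335 F=512/205 G=512/263] → run G
t=12: vr[C=2048/793 D=1024/335 F=512/205] → run F
t=13: vr[C=2048/793 D=1024/335 F=768/205] → run C
t=14: vr[C=2560/793 D=1024/335 F=768/205] → run D
t=15: vr[C=2560/793 D=2048/335 F=768/205] → run C
t=16: vr[C=3072/793 D=2048/335 F=768/205] → run F
t=17: vr[C=3072/793 D=2048/335 F=1024/205] → run C
t=18: vr[C=3584/793 D=2048/335 F=1024/205] → run C
t=19: vr[D=2048/335 F=1024/205] → run F
t=20: vr[D=2048/335 F=256/41] → run D
t=21: vr[D=3072/335 F=256/41] → run F
t=22: vr[D=3072/335 F=1536/205] → run F
t=23: vr[D=3072/335 F=1792/205] → run F
t=24: vr[D=3072/335] → run D
t=25: vr[D=4096/335] → run D
t=26: vr[D=1024/67] → run D
t=27: vr[D=6144/335] → run D
t=28: vr[D=7168/335] → run D
t=29: (idle)
t=30: (idle)
t=31: (idle)

completion order = H, G, C, F, D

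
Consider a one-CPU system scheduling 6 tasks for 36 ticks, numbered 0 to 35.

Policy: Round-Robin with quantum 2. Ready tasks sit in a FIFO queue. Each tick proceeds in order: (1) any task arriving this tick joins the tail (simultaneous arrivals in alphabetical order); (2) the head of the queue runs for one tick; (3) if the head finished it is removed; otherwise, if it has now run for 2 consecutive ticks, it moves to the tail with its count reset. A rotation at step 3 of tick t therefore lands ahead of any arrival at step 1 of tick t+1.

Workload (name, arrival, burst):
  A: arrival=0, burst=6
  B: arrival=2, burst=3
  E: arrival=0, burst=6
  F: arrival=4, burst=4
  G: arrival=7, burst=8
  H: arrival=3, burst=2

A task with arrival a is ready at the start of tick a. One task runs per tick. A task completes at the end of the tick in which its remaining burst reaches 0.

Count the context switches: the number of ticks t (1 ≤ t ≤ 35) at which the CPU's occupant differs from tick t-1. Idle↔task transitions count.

t=0: queue=[A,E] q_used=0 → run A
t=1: queue=[A,E] q_used=1 → run A
t=2: queue=[E,A,B] q_used=0 → run E
t=3: queue=[E,A,B,H] q_used=1 → run E
t=4: queue=[A,B,H,E,F] q_used=0 → run A
t=5: queue=[A,B,H,E,F] q_used=1 → run A
t=6: queue=[B,H,E,F,A] q_used=0 → run B
t=7: queue=[B,H,E,F,A,G] q_used=1 → run B
t=8: queue=[H,E,F,A,G,B] q_used=0 → run H
t=9: queue=[H,E,F,A,G,B] q_used=1 → run H
t=10: queue=[E,F,A,G,B] q_used=0 → run E
t=11: queue=[E,F,A,G,B] q_used=1 → run E
t=12: queue=[F,A,G,B,E] q_used=0 → run F
t=13: queue=[F,A,G,B,E] q_used=1 → run F
t=14: queue=[A,G,B,E,F] q_used=0 → run A
t=15: queue=[A,G,B,E,F] q_used=1 → run A
t=16: queue=[G,B,E,F] q_used=0 → run G
t=17: queue=[G,B,E,F] q_used=1 → run G
t=18: queue=[B,E,F,G] q_used=0 → run B
t=19: queue=[E,F,G] q_used=0 → run E
t=20: queue=[E,F,G] q_used=1 → run E
t=21: queue=[F,G] q_used=0 → run F
t=22: queue=[F,G] q_used=1 → run F
t=23: queue=[G] q_used=0 → run G
t=24: queue=[G] q_used=1 → run G
t=25: queue=[G] q_used=0 → run G
t=26: queue=[G] q_used=1 → run G
t=27: queue=[G] q_used=0 → run G
t=28: queue=[G] q_used=1 → run G
t=29: (idle)
t=30: (idle)
t=31: (idle)
t=32: (idle)
t=33: (idle)
t=34: (idle)
t=35: (idle)

context switches = 13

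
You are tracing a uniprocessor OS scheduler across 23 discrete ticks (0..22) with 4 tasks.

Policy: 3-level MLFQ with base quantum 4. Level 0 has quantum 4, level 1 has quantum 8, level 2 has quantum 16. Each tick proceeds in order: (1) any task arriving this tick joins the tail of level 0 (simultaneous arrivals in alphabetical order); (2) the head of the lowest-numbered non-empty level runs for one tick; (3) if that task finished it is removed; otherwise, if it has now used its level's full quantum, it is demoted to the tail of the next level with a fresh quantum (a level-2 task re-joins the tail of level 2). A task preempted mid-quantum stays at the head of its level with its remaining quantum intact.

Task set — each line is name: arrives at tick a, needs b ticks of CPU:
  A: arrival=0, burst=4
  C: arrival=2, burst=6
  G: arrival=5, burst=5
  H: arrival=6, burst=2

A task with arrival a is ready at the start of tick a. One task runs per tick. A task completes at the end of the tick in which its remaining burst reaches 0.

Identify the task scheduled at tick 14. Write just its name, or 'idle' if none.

running at tick 14 = C

t=0: L0/L1/L2 = A/-/- → run A
t=1: L0/L1/L2 = A/-/- → run A
t=2: L0/L1/L2 = AC/-/- → run A
t=3: L0/L1/L2 = AC/-/- → run A
t=4: L0/L1/L2 = C/-/- → run C
t=5: L0/L1/L2 = CG/-/- → run C
t=6: L0/L1/L2 = CGH/-/- → run C
t=7: L0/L1/L2 = CGH/-/- → run C
t=8: L0/L1/L2 = GH/C/- → run G
t=9: L0/L1/L2 = GH/C/- → run G
t=10: L0/L1/L2 = GH/C/- → run G
t=11: L0/L1/L2 = GH/C/- → run G
t=12: L0/L1/L2 = H/CG/- → run H
t=13: L0/L1/L2 = H/CG/- → run H
t=14: L0/L1/L2 = -/CG/- → run C
t=15: L0/L1/L2 = -/CG/- → run C
t=16: L0/L1/L2 = -/G/- → run G
t=17: (idle)
t=18: (idle)
t=19: (idle)
t=20: (idle)
t=21: (idle)
t=22: (idle)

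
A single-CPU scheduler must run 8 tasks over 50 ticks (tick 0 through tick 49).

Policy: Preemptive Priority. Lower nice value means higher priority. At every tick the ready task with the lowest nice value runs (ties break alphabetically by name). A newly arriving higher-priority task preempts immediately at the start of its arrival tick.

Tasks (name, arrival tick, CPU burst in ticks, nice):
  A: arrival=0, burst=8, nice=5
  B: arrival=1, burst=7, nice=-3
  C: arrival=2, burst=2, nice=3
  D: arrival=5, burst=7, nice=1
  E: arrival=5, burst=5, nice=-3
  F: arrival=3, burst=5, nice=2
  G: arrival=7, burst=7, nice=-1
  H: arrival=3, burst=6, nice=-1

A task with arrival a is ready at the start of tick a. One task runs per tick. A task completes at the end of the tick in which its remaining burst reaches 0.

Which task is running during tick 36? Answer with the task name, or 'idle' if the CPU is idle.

running at tick 36 = F

t=0: ready={A} → run A
t=1: ready={A,B} → run B
t=2: ready={A,B,C} → run B
t=3: ready={A,B,C,F,H} → run B
t=4: ready={A,B,C,F,H} → run B
t=5: ready={A,B,C,D,E,F,H} → run B
t=6: ready={A,B,C,D,E,F,H} → run B
t=7: ready={A,B,C,D,E,F,G,H} → run B
t=8: ready={A,C,D,E,F,G,H} → run E
t=9: ready={A,C,D,E,F,G,H} → run E
t=10: ready={A,C,D,E,F,G,H} → run E
t=11: ready={A,C,D,E,F,G,H} → run E
t=12: ready={A,C,D,E,F,G,H} → run E
t=13: ready={A,C,D,F,G,H} → run G
t=14: ready={A,C,D,F,G,H} → run G
t=15: ready={A,C,D,F,G,H} → run G
t=16: ready={A,C,D,F,G,H} → run G
t=17: ready={A,C,D,F,G,H} → run G
t=18: ready={A,C,D,F,G,H} → run G
t=19: ready={A,C,D,F,G,H} → run G
t=20: ready={A,C,D,F,H} → run H
t=21: ready={A,C,D,F,H} → run H
t=22: ready={A,C,D,F,H} → run H
t=23: ready={A,C,D,F,H} → run H
t=24: ready={A,C,D,F,H} → run H
t=25: ready={A,C,D,F,H} → run H
t=26: ready={A,C,D,F} → run D
t=27: ready={A,C,D,F} → run D
t=28: ready={A,C,D,F} → run D
t=29: ready={A,C,D,F} → run D
t=30: ready={A,C,D,F} → run D
t=31: ready={A,C,D,F} → run D
t=32: ready={A,C,D,F} → run D
t=33: ready={A,C,F} → run F
t=34: ready={A,C,F} → run F
t=35: ready={A,C,F} → run F
t=36: ready={A,C,F} → run F
t=37: ready={A,C,F} → run F
t=38: ready={A,C} → run C
t=39: ready={A,C} → run C
t=40: ready={A} → run A
t=41: ready={A} → run A
t=42: ready={A} → run A
t=43: ready={A} → run A
t=44: ready={A} → run A
t=45: ready={A} → run A
t=46: ready={A} → run A
t=47: (idle)
t=48: (idle)
t=49: (idle)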